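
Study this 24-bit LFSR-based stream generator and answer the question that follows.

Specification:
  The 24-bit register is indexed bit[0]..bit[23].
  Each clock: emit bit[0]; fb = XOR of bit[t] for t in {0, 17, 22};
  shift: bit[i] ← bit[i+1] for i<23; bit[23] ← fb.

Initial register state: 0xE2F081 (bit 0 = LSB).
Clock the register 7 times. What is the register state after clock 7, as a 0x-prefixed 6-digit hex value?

0x9FC5E1

reg_0 = 0xE2F081
clock 1: out=1, reg = 0xF17840
clock 2: out=0, reg = 0xF8BC20
clock 3: out=0, reg = 0xFC5E10
clock 4: out=0, reg = 0xFE2F08
clock 5: out=0, reg = 0x7F1784
clock 6: out=0, reg = 0x3F8BC2
clock 7: out=0, reg = 0x9FC5E1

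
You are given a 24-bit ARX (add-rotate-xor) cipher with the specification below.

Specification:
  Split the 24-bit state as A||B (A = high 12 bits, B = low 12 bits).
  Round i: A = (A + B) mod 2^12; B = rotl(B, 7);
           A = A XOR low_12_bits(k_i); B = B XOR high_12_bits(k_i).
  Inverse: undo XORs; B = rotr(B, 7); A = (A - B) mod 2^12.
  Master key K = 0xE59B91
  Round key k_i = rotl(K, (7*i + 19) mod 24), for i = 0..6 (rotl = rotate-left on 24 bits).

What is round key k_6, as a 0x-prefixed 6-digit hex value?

0x723CB3

K = 0xE59B91
k_0 = rotl(K, (7*0+19) mod 24) = rotl(K, 19) = 0x8F2CDC
k_1 = rotl(K, (7*1+19) mod 24) = rotl(K, 2) = 0x966E47
k_2 = rotl(K, (7*2+19) mod 24) = rotl(K, 9) = 0x3723CB
k_3 = rotl(K, (7*3+19) mod 24) = rotl(K, 16) = 0x91E59B
k_4 = rotl(K, (7*4+19) mod 24) = rotl(K, 23) = 0xF2CDC8
k_5 = rotl(K, (7*5+19) mod 24) = rotl(K, 6) = 0x66E479
k_6 = rotl(K, (7*6+19) mod 24) = rotl(K, 13) = 0x723CB3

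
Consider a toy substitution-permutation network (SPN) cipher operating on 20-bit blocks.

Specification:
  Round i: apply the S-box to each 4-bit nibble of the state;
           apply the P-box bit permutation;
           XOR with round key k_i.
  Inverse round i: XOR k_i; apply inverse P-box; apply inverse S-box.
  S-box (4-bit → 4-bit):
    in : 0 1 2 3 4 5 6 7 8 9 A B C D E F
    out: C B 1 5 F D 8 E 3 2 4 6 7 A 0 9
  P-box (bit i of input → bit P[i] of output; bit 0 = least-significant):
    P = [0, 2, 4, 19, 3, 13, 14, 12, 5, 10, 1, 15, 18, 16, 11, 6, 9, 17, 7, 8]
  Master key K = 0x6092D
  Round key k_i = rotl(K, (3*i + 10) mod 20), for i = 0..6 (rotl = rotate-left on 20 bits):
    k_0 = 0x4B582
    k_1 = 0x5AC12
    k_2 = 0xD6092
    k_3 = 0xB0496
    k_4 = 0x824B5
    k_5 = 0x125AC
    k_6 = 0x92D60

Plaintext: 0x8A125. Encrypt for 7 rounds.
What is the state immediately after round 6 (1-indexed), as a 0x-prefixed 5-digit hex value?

0x3CE78

s_0 = plaintext = 0x8A125
s_1 = Round(s_0, k_0) = 0xE3BBB
s_2 = Round(s_1, k_1) = 0x1C004
s_3 = Round(s_2, k_2) = 0x2BB85
s_4 = Round(s_3, k_3) = 0x22A8D
s_5 = Round(s_4, k_4) = 0x406BB
s_6 = Round(s_5, k_5) = 0x3CE78
s_7 = Round(s_6, k_6) = 0xC57E5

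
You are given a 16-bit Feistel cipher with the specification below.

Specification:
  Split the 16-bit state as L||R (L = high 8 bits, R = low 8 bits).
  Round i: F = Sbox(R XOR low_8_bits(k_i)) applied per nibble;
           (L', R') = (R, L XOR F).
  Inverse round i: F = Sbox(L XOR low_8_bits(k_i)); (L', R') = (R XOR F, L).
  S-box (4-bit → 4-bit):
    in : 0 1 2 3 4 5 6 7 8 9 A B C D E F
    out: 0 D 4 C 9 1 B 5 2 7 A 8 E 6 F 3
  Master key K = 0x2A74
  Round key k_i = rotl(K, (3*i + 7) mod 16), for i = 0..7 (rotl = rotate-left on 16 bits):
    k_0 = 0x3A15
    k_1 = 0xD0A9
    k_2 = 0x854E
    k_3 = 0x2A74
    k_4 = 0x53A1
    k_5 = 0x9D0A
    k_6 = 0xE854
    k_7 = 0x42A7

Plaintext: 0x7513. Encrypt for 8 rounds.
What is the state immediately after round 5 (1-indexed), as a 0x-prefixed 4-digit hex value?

s_0 = plaintext = 0x7513
s_1 = Round(s_0, k_0) = 0x137E
s_2 = Round(s_1, k_1) = 0x7E76
s_3 = Round(s_2, k_2) = 0x76BC
s_4 = Round(s_3, k_3) = 0xBC94
s_5 = Round(s_4, k_4) = 0x947D
s_6 = Round(s_5, k_5) = 0x7DC1
s_7 = Round(s_6, k_6) = 0xC10C
s_8 = Round(s_7, k_7) = 0x0C69

0x947D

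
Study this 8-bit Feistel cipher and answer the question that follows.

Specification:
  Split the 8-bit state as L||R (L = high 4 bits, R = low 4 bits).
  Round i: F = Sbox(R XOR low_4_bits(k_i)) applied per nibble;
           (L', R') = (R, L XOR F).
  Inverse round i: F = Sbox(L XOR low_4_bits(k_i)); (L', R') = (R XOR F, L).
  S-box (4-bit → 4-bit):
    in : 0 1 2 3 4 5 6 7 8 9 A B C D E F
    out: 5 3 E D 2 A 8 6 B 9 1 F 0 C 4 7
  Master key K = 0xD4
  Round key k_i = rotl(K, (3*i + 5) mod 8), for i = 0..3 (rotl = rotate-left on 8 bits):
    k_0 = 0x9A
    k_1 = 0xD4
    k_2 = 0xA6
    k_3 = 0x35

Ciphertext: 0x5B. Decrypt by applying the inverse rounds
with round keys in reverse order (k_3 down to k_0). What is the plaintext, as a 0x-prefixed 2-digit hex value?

0x4F

s_0 = ciphertext = 0x5B
s_1 = InvRound(s_0, k_3) = 0xE5
s_2 = InvRound(s_1, k_2) = 0xEE
s_3 = InvRound(s_2, k_1) = 0xFE
s_4 = InvRound(s_3, k_0) = 0x4F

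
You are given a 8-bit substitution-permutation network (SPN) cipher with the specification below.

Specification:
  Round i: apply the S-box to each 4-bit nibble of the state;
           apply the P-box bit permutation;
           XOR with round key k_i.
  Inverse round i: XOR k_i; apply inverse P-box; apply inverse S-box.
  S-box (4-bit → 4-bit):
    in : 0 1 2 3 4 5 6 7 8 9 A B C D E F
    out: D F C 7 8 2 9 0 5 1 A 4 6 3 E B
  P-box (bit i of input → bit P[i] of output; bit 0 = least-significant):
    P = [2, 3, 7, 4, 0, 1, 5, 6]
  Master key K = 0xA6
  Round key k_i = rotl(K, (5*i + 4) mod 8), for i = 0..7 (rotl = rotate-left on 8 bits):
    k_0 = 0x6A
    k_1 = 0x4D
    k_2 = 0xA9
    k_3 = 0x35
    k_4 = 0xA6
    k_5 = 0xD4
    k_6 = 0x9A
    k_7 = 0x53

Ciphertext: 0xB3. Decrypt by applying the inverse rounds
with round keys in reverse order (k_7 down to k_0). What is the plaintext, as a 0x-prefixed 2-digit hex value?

0x5F

s_0 = ciphertext = 0xB3
s_1 = InvRound(s_0, k_7) = 0x2B
s_2 = InvRound(s_1, k_6) = 0x82
s_3 = InvRound(s_2, k_5) = 0xA6
s_4 = InvRound(s_3, k_4) = 0x77
s_5 = InvRound(s_4, k_3) = 0xA7
s_6 = InvRound(s_5, k_2) = 0x5D
s_7 = InvRound(s_6, k_1) = 0x74
s_8 = InvRound(s_7, k_0) = 0x5F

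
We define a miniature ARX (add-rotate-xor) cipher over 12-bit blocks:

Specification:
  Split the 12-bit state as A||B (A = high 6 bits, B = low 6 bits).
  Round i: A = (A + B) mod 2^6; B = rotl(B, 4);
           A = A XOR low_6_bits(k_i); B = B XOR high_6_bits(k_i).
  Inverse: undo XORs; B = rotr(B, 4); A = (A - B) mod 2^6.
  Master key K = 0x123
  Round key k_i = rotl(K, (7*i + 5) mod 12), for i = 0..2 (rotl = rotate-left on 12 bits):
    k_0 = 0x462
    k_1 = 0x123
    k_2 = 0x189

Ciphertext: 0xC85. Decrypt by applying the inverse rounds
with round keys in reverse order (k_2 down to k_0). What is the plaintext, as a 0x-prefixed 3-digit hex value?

0x1C7

s_0 = ciphertext = 0xC85
s_1 = InvRound(s_0, k_2) = 0xBCC
s_2 = InvRound(s_1, k_1) = 0xB20
s_3 = InvRound(s_2, k_0) = 0x1C7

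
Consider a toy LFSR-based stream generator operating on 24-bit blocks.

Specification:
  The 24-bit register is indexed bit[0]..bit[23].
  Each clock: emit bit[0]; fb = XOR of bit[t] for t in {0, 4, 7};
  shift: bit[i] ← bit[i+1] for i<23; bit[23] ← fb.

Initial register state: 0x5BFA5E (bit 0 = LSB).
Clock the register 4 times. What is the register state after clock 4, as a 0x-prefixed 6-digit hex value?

0xF5BFA5

reg_0 = 0x5BFA5E
clock 1: out=0, reg = 0xADFD2F
clock 2: out=1, reg = 0xD6FE97
clock 3: out=1, reg = 0xEB7F4B
clock 4: out=1, reg = 0xF5BFA5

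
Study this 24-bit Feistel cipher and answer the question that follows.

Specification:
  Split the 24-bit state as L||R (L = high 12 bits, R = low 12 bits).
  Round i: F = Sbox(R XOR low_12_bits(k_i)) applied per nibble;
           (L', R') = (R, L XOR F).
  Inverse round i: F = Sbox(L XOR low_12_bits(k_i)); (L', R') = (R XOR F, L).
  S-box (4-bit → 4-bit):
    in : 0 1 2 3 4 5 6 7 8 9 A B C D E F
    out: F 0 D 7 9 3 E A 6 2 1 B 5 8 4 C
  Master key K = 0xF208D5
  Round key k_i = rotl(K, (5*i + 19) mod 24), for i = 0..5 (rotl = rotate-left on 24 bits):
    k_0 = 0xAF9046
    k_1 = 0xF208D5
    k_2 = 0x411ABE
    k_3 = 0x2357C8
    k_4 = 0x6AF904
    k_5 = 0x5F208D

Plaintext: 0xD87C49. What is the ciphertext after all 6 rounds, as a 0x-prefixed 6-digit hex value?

s_0 = plaintext = 0xD87C49
s_1 = Round(s_0, k_0) = 0xC4987B
s_2 = Round(s_1, k_1) = 0x87B35D
s_3 = Round(s_2, k_2) = 0x35DA3C
s_4 = Round(s_3, k_3) = 0xA3CB94
s_5 = Round(s_4, k_4) = 0xB94713
s_6 = Round(s_5, k_5) = 0x7131B0

0x7131B0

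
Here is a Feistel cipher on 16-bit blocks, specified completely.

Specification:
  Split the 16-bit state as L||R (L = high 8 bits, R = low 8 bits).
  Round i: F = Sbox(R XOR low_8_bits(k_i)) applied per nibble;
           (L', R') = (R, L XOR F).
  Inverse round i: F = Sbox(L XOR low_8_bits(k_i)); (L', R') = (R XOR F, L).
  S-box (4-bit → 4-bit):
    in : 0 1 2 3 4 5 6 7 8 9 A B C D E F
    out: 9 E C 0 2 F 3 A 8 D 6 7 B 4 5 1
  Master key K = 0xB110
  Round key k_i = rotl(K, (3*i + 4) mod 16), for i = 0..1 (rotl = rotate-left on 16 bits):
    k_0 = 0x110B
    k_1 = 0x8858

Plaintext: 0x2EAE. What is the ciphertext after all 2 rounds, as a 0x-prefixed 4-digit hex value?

s_0 = plaintext = 0x2EAE
s_1 = Round(s_0, k_0) = 0xAE41
s_2 = Round(s_1, k_1) = 0x4143

0x4143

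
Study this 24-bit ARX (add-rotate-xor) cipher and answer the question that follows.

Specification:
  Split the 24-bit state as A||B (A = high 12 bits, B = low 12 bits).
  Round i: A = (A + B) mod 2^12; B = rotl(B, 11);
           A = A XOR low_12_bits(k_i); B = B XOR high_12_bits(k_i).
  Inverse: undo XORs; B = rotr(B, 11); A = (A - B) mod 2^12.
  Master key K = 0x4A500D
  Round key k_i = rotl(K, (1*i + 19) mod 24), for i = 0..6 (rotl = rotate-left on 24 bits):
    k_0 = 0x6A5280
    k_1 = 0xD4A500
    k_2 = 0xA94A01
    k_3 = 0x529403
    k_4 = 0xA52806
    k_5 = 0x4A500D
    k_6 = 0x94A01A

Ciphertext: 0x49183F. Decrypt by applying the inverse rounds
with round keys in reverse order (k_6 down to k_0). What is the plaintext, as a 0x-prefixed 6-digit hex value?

0xD7B7DC

s_0 = ciphertext = 0x49183F
s_1 = InvRound(s_0, k_6) = 0x1A12EA
s_2 = InvRound(s_1, k_5) = 0x50EC9E
s_3 = InvRound(s_2, k_4) = 0xF70D98
s_4 = InvRound(s_3, k_3) = 0xA10163
s_5 = InvRound(s_4, k_2) = 0x8227EF
s_6 = InvRound(s_5, k_1) = 0x7D754B
s_7 = InvRound(s_6, k_0) = 0xD7B7DC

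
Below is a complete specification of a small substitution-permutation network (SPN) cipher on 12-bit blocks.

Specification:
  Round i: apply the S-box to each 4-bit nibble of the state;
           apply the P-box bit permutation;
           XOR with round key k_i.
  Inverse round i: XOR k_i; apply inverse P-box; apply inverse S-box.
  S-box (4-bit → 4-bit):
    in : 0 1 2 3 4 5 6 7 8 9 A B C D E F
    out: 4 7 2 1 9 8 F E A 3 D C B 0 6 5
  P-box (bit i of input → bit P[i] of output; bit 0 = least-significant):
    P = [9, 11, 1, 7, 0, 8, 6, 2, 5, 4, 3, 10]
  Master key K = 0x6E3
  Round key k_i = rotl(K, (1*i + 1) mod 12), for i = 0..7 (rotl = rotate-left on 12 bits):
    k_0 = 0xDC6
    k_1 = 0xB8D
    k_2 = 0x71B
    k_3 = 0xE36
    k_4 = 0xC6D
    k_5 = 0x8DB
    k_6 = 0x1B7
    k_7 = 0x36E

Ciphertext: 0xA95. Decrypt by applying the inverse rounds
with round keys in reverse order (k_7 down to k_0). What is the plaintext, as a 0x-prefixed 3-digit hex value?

0x5D4

s_0 = ciphertext = 0xA95
s_1 = InvRound(s_0, k_7) = 0x117
s_2 = InvRound(s_1, k_6) = 0x3D5
s_3 = InvRound(s_2, k_5) = 0x081
s_4 = InvRound(s_3, k_4) = 0xAB8
s_5 = InvRound(s_4, k_3) = 0xB5B
s_6 = InvRound(s_5, k_2) = 0x502
s_7 = InvRound(s_6, k_1) = 0xB46
s_8 = InvRound(s_7, k_0) = 0x5D4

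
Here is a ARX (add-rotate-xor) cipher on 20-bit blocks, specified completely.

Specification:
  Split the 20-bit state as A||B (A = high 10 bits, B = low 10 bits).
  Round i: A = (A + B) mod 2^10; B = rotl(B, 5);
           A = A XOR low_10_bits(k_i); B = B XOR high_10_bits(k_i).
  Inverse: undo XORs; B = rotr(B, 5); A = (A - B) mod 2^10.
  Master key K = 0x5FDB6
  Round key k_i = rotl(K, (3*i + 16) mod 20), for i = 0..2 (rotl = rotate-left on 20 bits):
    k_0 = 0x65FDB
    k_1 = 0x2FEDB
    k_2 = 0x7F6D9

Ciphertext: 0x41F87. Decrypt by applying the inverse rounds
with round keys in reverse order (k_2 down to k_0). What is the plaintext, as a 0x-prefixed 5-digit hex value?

0x9A900

s_0 = ciphertext = 0x41F87
s_1 = InvRound(s_0, k_2) = 0x22F53
s_2 = InvRound(s_1, k_1) = 0x2C59F
s_3 = InvRound(s_2, k_0) = 0x9A900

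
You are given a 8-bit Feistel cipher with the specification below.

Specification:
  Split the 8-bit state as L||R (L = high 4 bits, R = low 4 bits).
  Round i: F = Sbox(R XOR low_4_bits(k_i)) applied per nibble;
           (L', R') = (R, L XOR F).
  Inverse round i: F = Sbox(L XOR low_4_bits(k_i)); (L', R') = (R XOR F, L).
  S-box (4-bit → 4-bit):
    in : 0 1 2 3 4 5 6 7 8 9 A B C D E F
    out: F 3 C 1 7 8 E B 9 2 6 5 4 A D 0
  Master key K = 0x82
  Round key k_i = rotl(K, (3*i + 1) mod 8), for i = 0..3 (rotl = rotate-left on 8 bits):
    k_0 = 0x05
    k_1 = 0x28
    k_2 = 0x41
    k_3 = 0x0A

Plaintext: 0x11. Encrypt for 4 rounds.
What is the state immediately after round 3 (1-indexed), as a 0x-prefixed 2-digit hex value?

s_0 = plaintext = 0x11
s_1 = Round(s_0, k_0) = 0x16
s_2 = Round(s_1, k_1) = 0x6C
s_3 = Round(s_2, k_2) = 0xCC
s_4 = Round(s_3, k_3) = 0xC2

0xCC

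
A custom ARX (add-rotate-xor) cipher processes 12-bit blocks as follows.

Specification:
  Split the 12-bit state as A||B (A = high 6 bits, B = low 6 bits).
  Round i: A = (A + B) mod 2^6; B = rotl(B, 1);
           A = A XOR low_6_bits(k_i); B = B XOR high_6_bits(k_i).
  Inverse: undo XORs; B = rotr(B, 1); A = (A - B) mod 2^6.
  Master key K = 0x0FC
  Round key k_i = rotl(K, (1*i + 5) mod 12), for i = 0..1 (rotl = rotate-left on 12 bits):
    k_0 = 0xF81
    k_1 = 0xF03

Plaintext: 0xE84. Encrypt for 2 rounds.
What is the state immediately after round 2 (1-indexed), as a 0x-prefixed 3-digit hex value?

s_0 = plaintext = 0xE84
s_1 = Round(s_0, k_0) = 0xFF6
s_2 = Round(s_1, k_1) = 0xD91

0xD91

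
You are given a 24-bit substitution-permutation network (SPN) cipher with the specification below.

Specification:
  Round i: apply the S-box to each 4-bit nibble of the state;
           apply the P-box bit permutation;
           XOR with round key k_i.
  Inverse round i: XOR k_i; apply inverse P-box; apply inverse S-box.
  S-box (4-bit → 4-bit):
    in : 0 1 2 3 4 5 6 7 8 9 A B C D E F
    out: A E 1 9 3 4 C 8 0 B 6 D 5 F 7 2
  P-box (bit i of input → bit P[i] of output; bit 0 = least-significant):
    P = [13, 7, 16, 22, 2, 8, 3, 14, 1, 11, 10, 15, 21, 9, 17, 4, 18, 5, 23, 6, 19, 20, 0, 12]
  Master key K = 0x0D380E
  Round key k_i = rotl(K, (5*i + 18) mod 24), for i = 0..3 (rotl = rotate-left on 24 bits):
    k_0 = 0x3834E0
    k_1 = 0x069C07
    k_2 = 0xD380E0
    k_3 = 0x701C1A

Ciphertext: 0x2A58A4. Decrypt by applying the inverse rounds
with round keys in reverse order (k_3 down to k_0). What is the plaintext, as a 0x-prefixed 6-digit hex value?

0xA13C16

s_0 = ciphertext = 0x2A58A4
s_1 = InvRound(s_0, k_3) = 0x4F6CB0
s_2 = InvRound(s_1, k_2) = 0x4B7172
s_3 = InvRound(s_2, k_1) = 0xC9719B
s_4 = InvRound(s_3, k_0) = 0xA13C16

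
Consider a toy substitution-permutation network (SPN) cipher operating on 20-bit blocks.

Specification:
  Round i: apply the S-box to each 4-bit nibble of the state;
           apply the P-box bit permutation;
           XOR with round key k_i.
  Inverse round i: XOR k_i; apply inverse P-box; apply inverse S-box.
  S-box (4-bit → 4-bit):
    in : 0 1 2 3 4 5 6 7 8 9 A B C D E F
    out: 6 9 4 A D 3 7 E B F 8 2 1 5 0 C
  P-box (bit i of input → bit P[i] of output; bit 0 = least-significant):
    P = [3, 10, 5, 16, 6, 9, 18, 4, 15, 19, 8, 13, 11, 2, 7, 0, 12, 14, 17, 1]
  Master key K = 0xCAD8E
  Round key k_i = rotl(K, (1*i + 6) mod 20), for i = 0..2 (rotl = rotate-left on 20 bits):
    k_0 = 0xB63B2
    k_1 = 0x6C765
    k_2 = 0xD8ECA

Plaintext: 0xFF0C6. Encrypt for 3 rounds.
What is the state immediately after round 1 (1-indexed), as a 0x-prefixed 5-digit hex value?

0x16659

s_0 = plaintext = 0xFF0C6
s_1 = Round(s_0, k_0) = 0x16659
s_2 = Round(s_1, k_1) = 0xF588B
s_3 = Round(s_2, k_2) = 0x7209C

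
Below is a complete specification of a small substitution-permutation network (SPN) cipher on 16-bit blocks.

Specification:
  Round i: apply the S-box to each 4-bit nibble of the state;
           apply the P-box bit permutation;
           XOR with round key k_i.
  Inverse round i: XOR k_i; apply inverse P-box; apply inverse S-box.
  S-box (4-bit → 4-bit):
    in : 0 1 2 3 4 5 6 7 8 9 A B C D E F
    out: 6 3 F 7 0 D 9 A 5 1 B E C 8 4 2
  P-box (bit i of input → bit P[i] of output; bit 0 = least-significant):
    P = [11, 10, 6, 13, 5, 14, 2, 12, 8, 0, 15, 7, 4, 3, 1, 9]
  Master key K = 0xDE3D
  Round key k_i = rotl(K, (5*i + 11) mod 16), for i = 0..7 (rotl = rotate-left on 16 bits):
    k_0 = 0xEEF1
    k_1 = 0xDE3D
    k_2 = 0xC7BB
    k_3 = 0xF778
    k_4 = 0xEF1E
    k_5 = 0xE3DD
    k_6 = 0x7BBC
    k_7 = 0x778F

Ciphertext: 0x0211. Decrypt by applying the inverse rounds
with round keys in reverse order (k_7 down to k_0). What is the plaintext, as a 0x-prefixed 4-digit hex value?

0xCE5A

s_0 = ciphertext = 0x0211
s_1 = InvRound(s_0, k_7) = 0x36B7
s_2 = InvRound(s_1, k_6) = 0x01F1
s_3 = InvRound(s_2, k_5) = 0x7E3D
s_4 = InvRound(s_3, k_4) = 0xE364
s_5 = InvRound(s_4, k_3) = 0x14CF
s_6 = InvRound(s_5, k_2) = 0x682E
s_7 = InvRound(s_6, k_1) = 0x50D7
s_8 = InvRound(s_7, k_0) = 0xCE5A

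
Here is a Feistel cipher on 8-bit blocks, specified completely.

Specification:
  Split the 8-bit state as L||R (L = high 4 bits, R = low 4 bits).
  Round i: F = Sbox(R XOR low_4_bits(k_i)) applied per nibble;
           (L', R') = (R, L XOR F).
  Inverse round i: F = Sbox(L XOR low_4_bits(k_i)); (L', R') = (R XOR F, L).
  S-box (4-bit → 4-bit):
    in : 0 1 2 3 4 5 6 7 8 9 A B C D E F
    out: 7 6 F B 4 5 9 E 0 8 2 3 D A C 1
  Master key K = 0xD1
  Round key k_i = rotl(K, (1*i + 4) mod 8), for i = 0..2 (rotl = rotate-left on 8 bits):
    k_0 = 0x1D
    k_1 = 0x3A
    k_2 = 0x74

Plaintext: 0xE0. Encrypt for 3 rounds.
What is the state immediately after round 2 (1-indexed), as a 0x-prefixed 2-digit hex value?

0x4C

s_0 = plaintext = 0xE0
s_1 = Round(s_0, k_0) = 0x04
s_2 = Round(s_1, k_1) = 0x4C
s_3 = Round(s_2, k_2) = 0xC4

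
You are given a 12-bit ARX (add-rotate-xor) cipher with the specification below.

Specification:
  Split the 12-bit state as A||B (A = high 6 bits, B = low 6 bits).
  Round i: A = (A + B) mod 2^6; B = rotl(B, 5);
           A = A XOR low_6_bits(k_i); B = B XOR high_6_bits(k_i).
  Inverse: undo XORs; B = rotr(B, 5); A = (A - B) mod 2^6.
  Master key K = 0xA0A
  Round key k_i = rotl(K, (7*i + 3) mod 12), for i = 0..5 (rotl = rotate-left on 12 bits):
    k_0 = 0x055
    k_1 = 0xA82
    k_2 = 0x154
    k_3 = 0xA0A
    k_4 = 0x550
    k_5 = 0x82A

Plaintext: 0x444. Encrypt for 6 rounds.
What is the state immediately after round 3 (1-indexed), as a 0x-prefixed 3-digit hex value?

s_0 = plaintext = 0x444
s_1 = Round(s_0, k_0) = 0x003
s_2 = Round(s_1, k_1) = 0x04B
s_3 = Round(s_2, k_2) = 0x620
s_4 = Round(s_3, k_3) = 0xCB8
s_5 = Round(s_4, k_4) = 0xE89
s_6 = Round(s_5, k_5) = 0xA44

0x620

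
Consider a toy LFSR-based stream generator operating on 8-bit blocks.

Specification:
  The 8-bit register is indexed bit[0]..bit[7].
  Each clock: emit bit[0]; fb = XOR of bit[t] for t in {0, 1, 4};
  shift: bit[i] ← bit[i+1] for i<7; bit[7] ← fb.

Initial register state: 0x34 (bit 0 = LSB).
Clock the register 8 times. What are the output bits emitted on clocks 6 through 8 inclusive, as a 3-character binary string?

100

reg_0 = 0x34
clock 1: out=0, reg = 0x9A
clock 2: out=0, reg = 0x4D
clock 3: out=1, reg = 0xA6
clock 4: out=0, reg = 0xD3
clock 5: out=1, reg = 0xE9
clock 6: out=1, reg = 0xF4
clock 7: out=0, reg = 0xFA
clock 8: out=0, reg = 0x7D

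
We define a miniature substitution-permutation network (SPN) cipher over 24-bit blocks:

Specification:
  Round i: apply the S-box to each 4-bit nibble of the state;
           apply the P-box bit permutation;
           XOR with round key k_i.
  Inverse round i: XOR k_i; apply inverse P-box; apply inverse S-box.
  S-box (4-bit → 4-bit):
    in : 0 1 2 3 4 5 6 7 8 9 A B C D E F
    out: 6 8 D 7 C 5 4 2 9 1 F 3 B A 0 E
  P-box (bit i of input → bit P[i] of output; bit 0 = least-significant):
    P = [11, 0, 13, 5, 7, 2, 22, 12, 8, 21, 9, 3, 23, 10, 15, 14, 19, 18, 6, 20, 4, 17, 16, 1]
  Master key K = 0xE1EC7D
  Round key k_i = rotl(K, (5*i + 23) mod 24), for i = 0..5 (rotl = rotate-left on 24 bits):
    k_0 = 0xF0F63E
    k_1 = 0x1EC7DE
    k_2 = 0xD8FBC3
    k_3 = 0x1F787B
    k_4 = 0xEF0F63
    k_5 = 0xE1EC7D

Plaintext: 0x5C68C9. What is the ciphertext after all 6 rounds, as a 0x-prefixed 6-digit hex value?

0x4BA766

s_0 = plaintext = 0x5C68C9
s_1 = Round(s_0, k_0) = 0xED6FA2
s_2 = Round(s_1, k_1) = 0x6A7D72
s_3 = Round(s_2, k_2) = 0xE5D7AF
s_4 = Round(s_3, k_3) = 0x770C9E
s_5 = Round(s_4, k_4) = 0xC98AEB
s_6 = Round(s_5, k_5) = 0x4BA766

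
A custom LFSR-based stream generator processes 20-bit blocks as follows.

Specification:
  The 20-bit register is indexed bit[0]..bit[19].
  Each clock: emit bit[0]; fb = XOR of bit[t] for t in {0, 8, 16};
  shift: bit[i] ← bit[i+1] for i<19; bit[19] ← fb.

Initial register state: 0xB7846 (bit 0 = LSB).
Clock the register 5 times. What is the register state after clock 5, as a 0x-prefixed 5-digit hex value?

reg_0 = 0xB7846
clock 1: out=0, reg = 0xDBC23
clock 2: out=1, reg = 0x6DE11
clock 3: out=1, reg = 0xB6F08
clock 4: out=0, reg = 0x5B784
clock 5: out=0, reg = 0x2DBC2

0x2DBC2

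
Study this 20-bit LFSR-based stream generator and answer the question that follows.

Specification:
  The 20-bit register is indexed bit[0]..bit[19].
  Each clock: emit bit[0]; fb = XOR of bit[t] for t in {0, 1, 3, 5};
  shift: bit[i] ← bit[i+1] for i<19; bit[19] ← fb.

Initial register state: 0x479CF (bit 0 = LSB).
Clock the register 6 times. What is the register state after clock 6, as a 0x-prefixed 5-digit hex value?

0x7D1E7

reg_0 = 0x479CF
clock 1: out=1, reg = 0xA3CE7
clock 2: out=1, reg = 0xD1E73
clock 3: out=1, reg = 0xE8F39
clock 4: out=1, reg = 0xF479C
clock 5: out=0, reg = 0xFA3CE
clock 6: out=0, reg = 0x7D1E7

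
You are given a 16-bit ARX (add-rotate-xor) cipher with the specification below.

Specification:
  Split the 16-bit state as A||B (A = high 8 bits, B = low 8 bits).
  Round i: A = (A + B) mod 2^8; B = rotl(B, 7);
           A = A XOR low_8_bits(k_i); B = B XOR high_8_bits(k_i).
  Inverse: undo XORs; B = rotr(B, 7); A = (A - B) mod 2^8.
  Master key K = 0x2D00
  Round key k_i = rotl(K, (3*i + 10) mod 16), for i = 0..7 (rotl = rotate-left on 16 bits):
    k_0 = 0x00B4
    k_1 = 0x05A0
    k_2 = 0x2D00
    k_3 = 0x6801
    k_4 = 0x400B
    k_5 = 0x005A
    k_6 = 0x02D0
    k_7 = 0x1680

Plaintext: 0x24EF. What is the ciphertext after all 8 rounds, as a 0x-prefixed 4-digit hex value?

0x3B0B

s_0 = plaintext = 0x24EF
s_1 = Round(s_0, k_0) = 0xA7F7
s_2 = Round(s_1, k_1) = 0x3EFE
s_3 = Round(s_2, k_2) = 0x3C52
s_4 = Round(s_3, k_3) = 0x8F41
s_5 = Round(s_4, k_4) = 0xDBE0
s_6 = Round(s_5, k_5) = 0xE170
s_7 = Round(s_6, k_6) = 0x813A
s_8 = Round(s_7, k_7) = 0x3B0B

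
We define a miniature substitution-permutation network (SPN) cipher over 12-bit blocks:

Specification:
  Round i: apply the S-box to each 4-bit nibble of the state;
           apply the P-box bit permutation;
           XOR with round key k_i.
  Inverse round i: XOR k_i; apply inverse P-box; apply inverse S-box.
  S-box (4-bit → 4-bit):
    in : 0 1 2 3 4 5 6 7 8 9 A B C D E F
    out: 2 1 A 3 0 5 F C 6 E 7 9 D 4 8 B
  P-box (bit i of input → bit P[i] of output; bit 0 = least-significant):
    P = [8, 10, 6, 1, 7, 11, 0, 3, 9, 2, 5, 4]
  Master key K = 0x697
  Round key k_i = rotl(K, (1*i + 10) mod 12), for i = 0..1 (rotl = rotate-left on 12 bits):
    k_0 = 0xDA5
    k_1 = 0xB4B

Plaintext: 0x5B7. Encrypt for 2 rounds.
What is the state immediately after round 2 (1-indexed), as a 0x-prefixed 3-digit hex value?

s_0 = plaintext = 0x5B7
s_1 = Round(s_0, k_0) = 0xF4F
s_2 = Round(s_1, k_1) = 0xC5D

0xC5D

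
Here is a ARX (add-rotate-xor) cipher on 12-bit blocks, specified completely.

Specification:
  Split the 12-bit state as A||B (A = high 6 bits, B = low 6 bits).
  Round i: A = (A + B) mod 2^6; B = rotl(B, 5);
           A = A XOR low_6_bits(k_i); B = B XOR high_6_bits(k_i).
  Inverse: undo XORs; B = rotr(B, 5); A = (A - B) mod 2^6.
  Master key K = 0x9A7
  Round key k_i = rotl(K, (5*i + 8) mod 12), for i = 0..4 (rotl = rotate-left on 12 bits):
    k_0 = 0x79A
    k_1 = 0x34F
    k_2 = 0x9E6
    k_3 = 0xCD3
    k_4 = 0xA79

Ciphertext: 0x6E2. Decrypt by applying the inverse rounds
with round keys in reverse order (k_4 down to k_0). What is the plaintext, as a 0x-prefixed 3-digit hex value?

s_0 = ciphertext = 0x6E2
s_1 = InvRound(s_0, k_4) = 0x316
s_2 = InvRound(s_1, k_3) = 0x50B
s_3 = InvRound(s_2, k_2) = 0x659
s_4 = InvRound(s_3, k_1) = 0xBA8
s_5 = InvRound(s_4, k_0) = 0x1ED

0x1ED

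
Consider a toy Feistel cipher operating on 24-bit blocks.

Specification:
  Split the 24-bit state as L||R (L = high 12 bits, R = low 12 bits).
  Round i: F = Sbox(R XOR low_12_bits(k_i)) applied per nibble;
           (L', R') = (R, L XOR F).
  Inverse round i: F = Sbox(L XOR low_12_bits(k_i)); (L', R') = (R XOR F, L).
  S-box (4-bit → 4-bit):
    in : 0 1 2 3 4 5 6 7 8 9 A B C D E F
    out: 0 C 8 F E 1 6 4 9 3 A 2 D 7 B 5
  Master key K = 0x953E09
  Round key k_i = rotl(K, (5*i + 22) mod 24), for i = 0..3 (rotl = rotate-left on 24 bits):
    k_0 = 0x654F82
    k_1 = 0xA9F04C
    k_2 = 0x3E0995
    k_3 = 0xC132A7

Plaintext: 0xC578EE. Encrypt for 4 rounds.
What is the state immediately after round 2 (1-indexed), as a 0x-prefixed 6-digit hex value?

0x83A1A8

s_0 = plaintext = 0xC578EE
s_1 = Round(s_0, k_0) = 0x8EE83A
s_2 = Round(s_1, k_1) = 0x83A1A8
s_3 = Round(s_2, k_2) = 0x1A81CD
s_4 = Round(s_3, k_3) = 0x1CDEC2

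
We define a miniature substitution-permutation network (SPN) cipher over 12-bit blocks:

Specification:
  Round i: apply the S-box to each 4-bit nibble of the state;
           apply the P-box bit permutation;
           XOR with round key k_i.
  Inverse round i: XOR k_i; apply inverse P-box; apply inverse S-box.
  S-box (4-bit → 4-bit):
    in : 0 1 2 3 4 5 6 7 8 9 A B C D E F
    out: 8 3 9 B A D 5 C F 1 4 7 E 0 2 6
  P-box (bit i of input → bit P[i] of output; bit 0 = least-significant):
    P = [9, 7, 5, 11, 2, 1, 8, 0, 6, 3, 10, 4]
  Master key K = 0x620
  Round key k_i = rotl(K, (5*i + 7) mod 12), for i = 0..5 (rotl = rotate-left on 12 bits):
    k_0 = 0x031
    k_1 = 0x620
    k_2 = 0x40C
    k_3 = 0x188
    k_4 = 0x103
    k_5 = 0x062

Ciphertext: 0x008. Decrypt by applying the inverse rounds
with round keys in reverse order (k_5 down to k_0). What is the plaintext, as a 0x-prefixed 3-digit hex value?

0xAAD

s_0 = ciphertext = 0x008
s_1 = InvRound(s_0, k_5) = 0x1EA
s_2 = InvRound(s_1, k_4) = 0x10F
s_3 = InvRound(s_2, k_3) = 0xD3E
s_4 = InvRound(s_3, k_2) = 0x0F7
s_5 = InvRound(s_4, k_1) = 0x531
s_6 = InvRound(s_5, k_0) = 0xAAD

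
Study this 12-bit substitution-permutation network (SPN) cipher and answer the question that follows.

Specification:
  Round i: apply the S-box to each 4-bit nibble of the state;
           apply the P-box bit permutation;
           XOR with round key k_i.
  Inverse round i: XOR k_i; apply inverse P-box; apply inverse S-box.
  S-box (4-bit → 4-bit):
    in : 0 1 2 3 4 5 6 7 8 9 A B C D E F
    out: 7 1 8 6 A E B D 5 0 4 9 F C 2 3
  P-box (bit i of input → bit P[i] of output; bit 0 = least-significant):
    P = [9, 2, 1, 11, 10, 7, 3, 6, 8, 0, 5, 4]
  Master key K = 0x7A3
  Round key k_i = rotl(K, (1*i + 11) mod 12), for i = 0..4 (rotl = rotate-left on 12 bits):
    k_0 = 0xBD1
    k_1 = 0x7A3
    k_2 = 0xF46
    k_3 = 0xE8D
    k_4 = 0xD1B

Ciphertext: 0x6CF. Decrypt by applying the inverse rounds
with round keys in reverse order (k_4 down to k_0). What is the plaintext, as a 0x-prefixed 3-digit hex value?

s_0 = ciphertext = 0x6CF
s_1 = InvRound(s_0, k_4) = 0xB46
s_2 = InvRound(s_1, k_3) = 0xFCA
s_3 = InvRound(s_2, k_2) = 0x93E
s_4 = InvRound(s_3, k_1) = 0x406
s_5 = InvRound(s_4, k_0) = 0x66C

0x66C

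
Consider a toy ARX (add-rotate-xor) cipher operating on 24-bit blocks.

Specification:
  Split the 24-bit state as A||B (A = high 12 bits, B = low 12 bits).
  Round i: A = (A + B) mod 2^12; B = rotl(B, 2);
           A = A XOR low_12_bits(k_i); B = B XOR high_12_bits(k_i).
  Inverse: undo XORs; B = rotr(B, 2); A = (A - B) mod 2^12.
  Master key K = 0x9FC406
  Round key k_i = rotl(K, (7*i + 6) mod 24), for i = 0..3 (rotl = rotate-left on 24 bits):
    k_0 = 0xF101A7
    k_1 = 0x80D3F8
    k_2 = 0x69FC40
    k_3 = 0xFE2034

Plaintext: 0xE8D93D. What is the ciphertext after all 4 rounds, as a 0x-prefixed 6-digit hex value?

s_0 = plaintext = 0xE8D93D
s_1 = Round(s_0, k_0) = 0x66DBE6
s_2 = Round(s_1, k_1) = 0x1AB797
s_3 = Round(s_2, k_2) = 0x5028C2
s_4 = Round(s_3, k_3) = 0xDF0CE8

0xDF0CE8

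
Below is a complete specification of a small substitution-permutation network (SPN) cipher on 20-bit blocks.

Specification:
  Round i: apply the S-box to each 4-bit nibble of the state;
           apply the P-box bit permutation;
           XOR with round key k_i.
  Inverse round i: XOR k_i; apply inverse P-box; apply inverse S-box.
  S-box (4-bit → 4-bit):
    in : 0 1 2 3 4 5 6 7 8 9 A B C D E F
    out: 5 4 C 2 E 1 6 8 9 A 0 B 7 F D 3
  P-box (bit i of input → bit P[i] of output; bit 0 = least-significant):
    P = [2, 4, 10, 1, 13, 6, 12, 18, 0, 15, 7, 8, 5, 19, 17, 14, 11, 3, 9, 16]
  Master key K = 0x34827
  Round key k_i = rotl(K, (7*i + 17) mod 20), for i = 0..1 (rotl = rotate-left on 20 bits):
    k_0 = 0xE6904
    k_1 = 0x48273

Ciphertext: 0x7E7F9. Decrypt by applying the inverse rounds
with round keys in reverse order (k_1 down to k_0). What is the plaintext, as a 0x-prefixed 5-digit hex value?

s_0 = ciphertext = 0x7E7F9
s_1 = InvRound(s_0, k_1) = 0x92252
s_2 = InvRound(s_1, k_0) = 0xE279B

0xE279B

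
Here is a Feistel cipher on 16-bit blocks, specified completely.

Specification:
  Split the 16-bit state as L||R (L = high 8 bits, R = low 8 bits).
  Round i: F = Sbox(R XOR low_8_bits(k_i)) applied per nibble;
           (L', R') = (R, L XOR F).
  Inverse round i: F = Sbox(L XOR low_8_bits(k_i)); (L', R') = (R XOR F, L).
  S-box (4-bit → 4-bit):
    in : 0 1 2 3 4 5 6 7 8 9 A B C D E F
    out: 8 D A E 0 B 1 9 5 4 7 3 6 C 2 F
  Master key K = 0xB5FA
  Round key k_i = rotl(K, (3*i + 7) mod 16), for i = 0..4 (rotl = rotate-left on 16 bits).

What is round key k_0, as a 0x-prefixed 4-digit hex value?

K = 0xB5FA
k_0 = rotl(K, (3*0+7) mod 16) = rotl(K, 7) = 0xFD5A

0xFD5A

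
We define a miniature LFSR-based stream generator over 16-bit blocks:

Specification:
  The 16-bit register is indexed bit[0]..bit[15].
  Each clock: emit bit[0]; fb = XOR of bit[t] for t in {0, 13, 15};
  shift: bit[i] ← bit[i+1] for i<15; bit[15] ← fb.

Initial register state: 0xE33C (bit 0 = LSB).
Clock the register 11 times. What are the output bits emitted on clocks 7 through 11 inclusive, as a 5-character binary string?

reg_0 = 0xE33C
clock 1: out=0, reg = 0x719E
clock 2: out=0, reg = 0xB8CF
clock 3: out=1, reg = 0xDC67
clock 4: out=1, reg = 0x6E33
clock 5: out=1, reg = 0x3719
clock 6: out=1, reg = 0x1B8C
clock 7: out=0, reg = 0x0DC6
clock 8: out=0, reg = 0x06E3
clock 9: out=1, reg = 0x8371
clock 10: out=1, reg = 0x41B8
clock 11: out=0, reg = 0x20DC

00110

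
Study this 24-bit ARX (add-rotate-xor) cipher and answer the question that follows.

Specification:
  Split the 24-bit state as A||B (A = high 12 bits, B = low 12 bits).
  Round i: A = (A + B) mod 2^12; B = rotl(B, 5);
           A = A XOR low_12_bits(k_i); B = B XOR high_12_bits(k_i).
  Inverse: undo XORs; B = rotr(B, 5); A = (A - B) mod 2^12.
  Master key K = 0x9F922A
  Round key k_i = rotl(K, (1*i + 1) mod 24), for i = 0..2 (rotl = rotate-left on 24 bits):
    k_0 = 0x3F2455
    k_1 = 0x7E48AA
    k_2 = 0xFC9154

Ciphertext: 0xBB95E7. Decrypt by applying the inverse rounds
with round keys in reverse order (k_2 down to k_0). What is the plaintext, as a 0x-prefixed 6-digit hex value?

s_0 = ciphertext = 0xBB95E7
s_1 = InvRound(s_0, k_2) = 0x39C751
s_2 = InvRound(s_1, k_1) = 0x0B1A85
s_3 = InvRound(s_2, k_0) = 0x919BCB

0x919BCB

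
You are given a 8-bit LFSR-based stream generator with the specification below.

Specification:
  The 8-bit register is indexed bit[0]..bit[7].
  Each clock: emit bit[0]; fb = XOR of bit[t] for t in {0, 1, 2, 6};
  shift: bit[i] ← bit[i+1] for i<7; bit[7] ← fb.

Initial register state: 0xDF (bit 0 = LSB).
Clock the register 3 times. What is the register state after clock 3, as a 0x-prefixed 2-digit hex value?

0x9B

reg_0 = 0xDF
clock 1: out=1, reg = 0x6F
clock 2: out=1, reg = 0x37
clock 3: out=1, reg = 0x9B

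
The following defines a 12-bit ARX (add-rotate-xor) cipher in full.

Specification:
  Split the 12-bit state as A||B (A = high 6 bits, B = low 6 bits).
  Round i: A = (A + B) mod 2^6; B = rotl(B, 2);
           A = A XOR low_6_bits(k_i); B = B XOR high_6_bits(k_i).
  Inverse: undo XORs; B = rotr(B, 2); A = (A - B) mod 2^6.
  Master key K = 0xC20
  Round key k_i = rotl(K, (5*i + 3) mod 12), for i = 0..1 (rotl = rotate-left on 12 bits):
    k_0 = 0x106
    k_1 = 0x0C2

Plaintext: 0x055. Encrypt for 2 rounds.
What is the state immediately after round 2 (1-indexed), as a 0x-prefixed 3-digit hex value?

s_0 = plaintext = 0x055
s_1 = Round(s_0, k_0) = 0x411
s_2 = Round(s_1, k_1) = 0x8C6

0x8C6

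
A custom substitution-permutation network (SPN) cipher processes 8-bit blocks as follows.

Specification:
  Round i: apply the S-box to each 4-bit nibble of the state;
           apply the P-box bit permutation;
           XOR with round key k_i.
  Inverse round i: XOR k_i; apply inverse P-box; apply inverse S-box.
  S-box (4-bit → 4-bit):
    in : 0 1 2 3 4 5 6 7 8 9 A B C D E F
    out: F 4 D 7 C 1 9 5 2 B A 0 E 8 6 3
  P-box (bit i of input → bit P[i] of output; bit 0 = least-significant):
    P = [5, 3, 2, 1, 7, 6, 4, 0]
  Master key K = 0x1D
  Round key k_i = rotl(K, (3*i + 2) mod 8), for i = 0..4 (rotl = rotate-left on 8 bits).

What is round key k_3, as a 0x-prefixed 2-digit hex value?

K = 0x1D
k_0 = rotl(K, (3*0+2) mod 8) = rotl(K, 2) = 0x74
k_1 = rotl(K, (3*1+2) mod 8) = rotl(K, 5) = 0xA3
k_2 = rotl(K, (3*2+2) mod 8) = rotl(K, 0) = 0x1D
k_3 = rotl(K, (3*3+2) mod 8) = rotl(K, 3) = 0xE8

0xE8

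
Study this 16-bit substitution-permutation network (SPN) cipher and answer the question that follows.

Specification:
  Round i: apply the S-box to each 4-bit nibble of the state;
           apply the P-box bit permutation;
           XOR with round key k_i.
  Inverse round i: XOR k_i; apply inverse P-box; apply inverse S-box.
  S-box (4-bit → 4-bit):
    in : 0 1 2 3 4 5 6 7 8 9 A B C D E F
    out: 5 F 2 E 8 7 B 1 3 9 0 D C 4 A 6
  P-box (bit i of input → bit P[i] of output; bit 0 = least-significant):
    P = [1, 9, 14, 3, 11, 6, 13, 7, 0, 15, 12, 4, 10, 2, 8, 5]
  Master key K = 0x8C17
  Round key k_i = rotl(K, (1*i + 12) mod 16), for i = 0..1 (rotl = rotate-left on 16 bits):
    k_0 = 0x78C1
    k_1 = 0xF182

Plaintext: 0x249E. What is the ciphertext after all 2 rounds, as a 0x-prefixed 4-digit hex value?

s_0 = plaintext = 0x249E
s_1 = Round(s_0, k_0) = 0x725D
s_2 = Round(s_1, k_1) = 0x1DC2

0x1DC2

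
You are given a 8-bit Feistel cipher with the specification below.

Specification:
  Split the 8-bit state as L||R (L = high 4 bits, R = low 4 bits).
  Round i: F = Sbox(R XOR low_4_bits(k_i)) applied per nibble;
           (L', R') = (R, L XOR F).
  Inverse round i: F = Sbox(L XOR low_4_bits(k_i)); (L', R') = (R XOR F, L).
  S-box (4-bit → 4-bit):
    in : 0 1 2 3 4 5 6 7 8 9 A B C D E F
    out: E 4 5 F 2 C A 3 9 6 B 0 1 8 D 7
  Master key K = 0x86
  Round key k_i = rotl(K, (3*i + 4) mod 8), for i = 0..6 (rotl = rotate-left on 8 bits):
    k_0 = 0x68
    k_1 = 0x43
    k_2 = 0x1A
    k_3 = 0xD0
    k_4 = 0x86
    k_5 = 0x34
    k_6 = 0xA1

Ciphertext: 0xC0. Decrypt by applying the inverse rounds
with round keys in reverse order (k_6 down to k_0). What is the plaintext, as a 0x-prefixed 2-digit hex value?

0xFE

s_0 = ciphertext = 0xC0
s_1 = InvRound(s_0, k_6) = 0x8C
s_2 = InvRound(s_1, k_5) = 0xD8
s_3 = InvRound(s_2, k_4) = 0x8D
s_4 = InvRound(s_3, k_3) = 0x48
s_5 = InvRound(s_4, k_2) = 0x54
s_6 = InvRound(s_5, k_1) = 0xE5
s_7 = InvRound(s_6, k_0) = 0xFE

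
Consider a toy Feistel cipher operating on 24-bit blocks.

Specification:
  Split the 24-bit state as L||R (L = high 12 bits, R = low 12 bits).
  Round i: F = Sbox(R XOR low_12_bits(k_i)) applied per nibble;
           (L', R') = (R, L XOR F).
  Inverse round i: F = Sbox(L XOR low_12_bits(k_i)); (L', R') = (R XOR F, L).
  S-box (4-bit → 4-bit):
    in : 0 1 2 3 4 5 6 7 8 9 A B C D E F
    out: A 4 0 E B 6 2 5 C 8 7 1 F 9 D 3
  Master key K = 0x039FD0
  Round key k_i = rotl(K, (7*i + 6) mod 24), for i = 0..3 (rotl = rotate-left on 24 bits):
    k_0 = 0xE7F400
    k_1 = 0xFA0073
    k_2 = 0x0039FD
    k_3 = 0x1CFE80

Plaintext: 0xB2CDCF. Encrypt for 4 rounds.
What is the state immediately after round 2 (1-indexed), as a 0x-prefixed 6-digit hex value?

0x3DF3B0

s_0 = plaintext = 0xB2CDCF
s_1 = Round(s_0, k_0) = 0xDCF3DF
s_2 = Round(s_1, k_1) = 0x3DF3B0
s_3 = Round(s_2, k_2) = 0x3B0466
s_4 = Round(s_3, k_3) = 0x466462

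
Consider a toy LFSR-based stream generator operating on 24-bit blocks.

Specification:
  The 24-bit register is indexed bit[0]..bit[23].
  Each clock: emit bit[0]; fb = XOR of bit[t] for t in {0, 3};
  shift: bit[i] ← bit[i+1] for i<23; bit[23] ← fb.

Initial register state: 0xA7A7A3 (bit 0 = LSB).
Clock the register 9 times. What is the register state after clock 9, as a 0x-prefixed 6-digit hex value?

reg_0 = 0xA7A7A3
clock 1: out=1, reg = 0xD3D3D1
clock 2: out=1, reg = 0xE9E9E8
clock 3: out=0, reg = 0xF4F4F4
clock 4: out=0, reg = 0x7A7A7A
clock 5: out=0, reg = 0xBD3D3D
clock 6: out=1, reg = 0x5E9E9E
clock 7: out=0, reg = 0xAF4F4F
clock 8: out=1, reg = 0x57A7A7
clock 9: out=1, reg = 0xABD3D3

0xABD3D3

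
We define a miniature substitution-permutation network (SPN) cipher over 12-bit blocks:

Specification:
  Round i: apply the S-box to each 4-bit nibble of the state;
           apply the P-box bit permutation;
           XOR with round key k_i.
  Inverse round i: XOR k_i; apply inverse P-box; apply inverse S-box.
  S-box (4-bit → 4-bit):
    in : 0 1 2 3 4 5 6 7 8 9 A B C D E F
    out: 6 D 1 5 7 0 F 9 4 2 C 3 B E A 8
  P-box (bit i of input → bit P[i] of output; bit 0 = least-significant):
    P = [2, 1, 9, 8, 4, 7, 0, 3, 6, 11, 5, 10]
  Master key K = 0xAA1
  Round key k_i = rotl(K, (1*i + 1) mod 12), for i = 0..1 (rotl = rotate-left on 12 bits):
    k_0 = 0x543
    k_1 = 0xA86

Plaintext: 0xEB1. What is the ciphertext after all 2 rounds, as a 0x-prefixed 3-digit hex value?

0xF2B

s_0 = plaintext = 0xEB1
s_1 = Round(s_0, k_0) = 0xAD7
s_2 = Round(s_1, k_1) = 0xF2B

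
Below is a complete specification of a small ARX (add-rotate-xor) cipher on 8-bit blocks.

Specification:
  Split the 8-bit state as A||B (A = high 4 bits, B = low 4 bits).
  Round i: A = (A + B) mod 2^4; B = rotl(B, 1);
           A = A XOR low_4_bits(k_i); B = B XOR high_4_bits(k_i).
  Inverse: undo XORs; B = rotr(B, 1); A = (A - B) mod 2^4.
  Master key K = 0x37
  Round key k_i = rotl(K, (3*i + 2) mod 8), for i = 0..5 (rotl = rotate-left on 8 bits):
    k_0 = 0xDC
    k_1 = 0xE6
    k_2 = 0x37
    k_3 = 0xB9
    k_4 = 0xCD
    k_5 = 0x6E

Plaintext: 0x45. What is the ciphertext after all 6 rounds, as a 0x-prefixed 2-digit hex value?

s_0 = plaintext = 0x45
s_1 = Round(s_0, k_0) = 0x57
s_2 = Round(s_1, k_1) = 0xA0
s_3 = Round(s_2, k_2) = 0xD3
s_4 = Round(s_3, k_3) = 0x9D
s_5 = Round(s_4, k_4) = 0xB7
s_6 = Round(s_5, k_5) = 0xC8

0xC8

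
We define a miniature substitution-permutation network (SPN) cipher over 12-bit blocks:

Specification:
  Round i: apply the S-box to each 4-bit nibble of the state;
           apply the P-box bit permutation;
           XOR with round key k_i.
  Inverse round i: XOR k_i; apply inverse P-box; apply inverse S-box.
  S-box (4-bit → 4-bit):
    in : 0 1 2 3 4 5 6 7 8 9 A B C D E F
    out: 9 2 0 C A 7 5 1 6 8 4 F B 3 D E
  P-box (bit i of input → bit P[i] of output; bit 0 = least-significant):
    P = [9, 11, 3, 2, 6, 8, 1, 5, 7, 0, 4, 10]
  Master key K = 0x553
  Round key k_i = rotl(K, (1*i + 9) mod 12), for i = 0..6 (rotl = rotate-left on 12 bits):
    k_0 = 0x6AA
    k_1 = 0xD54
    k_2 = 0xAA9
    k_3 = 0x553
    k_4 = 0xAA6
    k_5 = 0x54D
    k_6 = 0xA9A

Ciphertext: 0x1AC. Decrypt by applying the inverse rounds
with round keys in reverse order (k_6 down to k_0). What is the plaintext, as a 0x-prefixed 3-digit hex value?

0x995

s_0 = ciphertext = 0x1AC
s_1 = InvRound(s_0, k_6) = 0xAFC
s_2 = InvRound(s_1, k_5) = 0xB4D
s_3 = InvRound(s_2, k_4) = 0xDBA
s_4 = InvRound(s_3, k_3) = 0xD08
s_5 = InvRound(s_4, k_2) = 0xC47
s_6 = InvRound(s_5, k_1) = 0x882
s_7 = InvRound(s_6, k_0) = 0x995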